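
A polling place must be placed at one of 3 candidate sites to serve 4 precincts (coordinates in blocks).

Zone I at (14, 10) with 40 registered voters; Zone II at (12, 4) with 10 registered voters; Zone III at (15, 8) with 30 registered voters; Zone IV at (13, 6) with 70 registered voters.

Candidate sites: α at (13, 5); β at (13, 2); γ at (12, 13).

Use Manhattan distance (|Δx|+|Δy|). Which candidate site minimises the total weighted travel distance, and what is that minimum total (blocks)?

Total weighted distance at each candidate:
  α (13, 5): total = 480
  β (13, 2): total = 910
  γ (12, 13): total = 1090
Minimum is at α with total 480 blocks.

α, total 480 blocks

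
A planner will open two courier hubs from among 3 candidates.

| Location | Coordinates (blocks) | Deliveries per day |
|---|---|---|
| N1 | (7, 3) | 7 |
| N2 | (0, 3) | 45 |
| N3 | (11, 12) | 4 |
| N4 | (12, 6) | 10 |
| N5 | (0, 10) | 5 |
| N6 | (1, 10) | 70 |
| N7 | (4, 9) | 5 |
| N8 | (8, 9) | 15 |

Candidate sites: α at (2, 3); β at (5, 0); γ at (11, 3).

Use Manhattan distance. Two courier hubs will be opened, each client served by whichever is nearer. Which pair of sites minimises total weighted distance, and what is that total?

Evaluate every pair (each demand assigned to the nearer of the two):
  {α, γ}: total = 974
  {α, β}: total = 1152
  {β, γ}: total = 1704
Best pair: {α, γ} with total 974.

{α, γ}, total 974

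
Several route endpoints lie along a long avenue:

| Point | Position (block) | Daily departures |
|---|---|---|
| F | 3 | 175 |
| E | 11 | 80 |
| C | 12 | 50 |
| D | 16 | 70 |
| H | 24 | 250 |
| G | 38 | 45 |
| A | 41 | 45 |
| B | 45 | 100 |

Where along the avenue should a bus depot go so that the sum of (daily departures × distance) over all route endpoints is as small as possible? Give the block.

For a sum of weighted absolute distances on a line, the optimum is the weighted median (not the mean). Total weight W = 815; half-weight = 407.5.
Sort by position and accumulate weight:
  block 3 (F, w=175) → cum 175
  block 11 (E, w=80) → cum 255
  block 12 (C, w=50) → cum 305
  block 16 (D, w=70) → cum 375
  block 24 (H, w=250) → cum 625  ≥ 407.5 → median here
  block 38 (G, w=45) → cum 670
  block 41 (A, w=45) → cum 715
  block 45 (B, w=100) → cum 815
Optimal location: block 24.

x = 24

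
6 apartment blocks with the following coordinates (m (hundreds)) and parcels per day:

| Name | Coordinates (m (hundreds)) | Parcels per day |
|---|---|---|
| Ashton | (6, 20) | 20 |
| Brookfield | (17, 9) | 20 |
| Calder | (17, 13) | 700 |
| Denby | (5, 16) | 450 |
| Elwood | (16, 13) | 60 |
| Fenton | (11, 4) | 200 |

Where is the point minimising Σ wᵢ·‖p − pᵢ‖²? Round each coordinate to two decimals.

The minimiser of Σwᵢ‖p−pᵢ‖² is the weighted centroid p* = (Σwᵢpᵢ)/(Σwᵢ).
Σwᵢ = 1450.
Σwᵢxᵢ = 20·6 + 20·17 + 700·17 + 450·5 + 60·16 + 200·11 = 17770.
Σwᵢyᵢ = 20·20 + 20·9 + 700·13 + 450·16 + 60·13 + 200·4 = 18460.
x* = 17770/1450 = 12.26, y* = 18460/1450 = 12.73.

(12.26, 12.73)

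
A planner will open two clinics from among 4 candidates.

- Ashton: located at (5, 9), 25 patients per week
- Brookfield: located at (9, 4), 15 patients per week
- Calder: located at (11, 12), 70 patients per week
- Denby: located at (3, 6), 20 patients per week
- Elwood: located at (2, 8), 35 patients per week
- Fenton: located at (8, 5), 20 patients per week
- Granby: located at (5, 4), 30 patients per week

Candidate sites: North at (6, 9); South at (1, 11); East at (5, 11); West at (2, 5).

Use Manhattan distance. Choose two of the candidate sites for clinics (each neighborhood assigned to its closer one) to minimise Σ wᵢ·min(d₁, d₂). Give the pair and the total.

Evaluate every pair (each demand assigned to the nearer of the two):
  {East, West}: total = 1045
  {North, West}: total = 1090
  {North, East}: total = 1230
  {North, South}: total = 1265
  {South, East}: total = 1375
  {South, West}: total = 1425
Best pair: {East, West} with total 1045.

{East, West}, total 1045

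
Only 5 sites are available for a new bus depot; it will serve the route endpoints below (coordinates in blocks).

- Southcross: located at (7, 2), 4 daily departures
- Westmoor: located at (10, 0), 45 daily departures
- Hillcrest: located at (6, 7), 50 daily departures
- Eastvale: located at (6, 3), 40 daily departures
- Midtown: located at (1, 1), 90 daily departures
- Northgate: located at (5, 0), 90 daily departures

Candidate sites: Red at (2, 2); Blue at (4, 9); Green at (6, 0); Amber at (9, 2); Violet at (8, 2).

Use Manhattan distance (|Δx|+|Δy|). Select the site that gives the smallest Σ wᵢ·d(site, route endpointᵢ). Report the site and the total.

Green, total 1292 blocks

Total weighted distance at each candidate:
  Red (2, 2): total = 1750
  Blue (4, 9): total = 3125
  Green (6, 0): total = 1292
  Amber (9, 2): total = 2053
  Violet (8, 2): total = 1824
Minimum is at Green with total 1292 blocks.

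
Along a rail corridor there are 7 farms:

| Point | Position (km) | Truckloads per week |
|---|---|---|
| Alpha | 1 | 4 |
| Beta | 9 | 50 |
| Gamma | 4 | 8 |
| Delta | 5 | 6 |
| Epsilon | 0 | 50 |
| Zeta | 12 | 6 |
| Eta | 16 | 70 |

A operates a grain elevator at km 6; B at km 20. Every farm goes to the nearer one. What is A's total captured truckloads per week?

The indifferent point is the midpoint (6+20)/2 = 13; farms left of it (closer to A at 6) go to A, those right go to B.
  Epsilon at 0 (w=50) → A
  Alpha at 1 (w=4) → A
  Gamma at 4 (w=8) → A
  Delta at 5 (w=6) → A
  Beta at 9 (w=50) → A
  Zeta at 12 (w=6) → A
  Eta at 16 (w=70) → B
A captures 124; B captures 70.

124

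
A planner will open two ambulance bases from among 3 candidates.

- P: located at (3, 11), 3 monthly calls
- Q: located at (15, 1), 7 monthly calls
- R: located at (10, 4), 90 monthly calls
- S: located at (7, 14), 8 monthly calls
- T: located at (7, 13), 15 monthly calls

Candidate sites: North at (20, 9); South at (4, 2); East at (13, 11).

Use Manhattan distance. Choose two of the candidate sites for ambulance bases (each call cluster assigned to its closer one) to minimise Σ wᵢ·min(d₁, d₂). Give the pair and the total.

{South, East}, total 1026

Evaluate every pair (each demand assigned to the nearer of the two):
  {South, East}: total = 1026
  {North, South}: total = 1164
  {North, East}: total = 1206
Best pair: {South, East} with total 1026.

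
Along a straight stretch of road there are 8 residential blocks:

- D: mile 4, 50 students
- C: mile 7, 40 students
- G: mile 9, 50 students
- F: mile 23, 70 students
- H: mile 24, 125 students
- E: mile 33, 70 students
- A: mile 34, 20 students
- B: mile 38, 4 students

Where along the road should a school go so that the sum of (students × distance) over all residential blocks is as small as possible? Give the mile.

For a sum of weighted absolute distances on a line, the optimum is the weighted median (not the mean). Total weight W = 429; half-weight = 214.5.
Sort by position and accumulate weight:
  mile 4 (D, w=50) → cum 50
  mile 7 (C, w=40) → cum 90
  mile 9 (G, w=50) → cum 140
  mile 23 (F, w=70) → cum 210
  mile 24 (H, w=125) → cum 335  ≥ 214.5 → median here
  mile 33 (E, w=70) → cum 405
  mile 34 (A, w=20) → cum 425
  mile 38 (B, w=4) → cum 429
Optimal location: mile 24.

x = 24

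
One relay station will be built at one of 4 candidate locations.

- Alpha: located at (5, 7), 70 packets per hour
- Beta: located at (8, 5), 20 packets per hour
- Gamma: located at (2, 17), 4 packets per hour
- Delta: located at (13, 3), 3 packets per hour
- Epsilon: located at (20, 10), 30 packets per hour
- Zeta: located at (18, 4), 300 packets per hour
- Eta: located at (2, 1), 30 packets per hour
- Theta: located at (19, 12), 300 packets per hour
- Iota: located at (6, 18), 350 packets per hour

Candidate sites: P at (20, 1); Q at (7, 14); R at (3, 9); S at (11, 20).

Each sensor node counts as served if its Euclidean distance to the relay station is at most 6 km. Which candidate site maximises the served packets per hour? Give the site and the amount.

Q, covering 354

Coverage radius r = 6 km; a point is covered iff (Δx)²+(Δy)² ≤ 6² = 36.
  P (20, 1): covers {Zeta} → 300
  Q (7, 14): covers {Gamma, Iota} → 354
  R (3, 9): covers {Alpha} → 70
  S (11, 20): covers {Iota} → 350
Maximum coverage at Q: 354 packets per hour.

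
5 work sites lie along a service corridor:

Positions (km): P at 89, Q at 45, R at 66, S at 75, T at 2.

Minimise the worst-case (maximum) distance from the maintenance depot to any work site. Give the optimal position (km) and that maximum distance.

The 1-center on a line is the midpoint of the two extreme points: leftmost at 2, rightmost at 89.
Optimal location = (2 + 89)/2 = 45.5; maximum distance = (89 − 2)/2 = 43.5.

location 45.5, max distance 43.5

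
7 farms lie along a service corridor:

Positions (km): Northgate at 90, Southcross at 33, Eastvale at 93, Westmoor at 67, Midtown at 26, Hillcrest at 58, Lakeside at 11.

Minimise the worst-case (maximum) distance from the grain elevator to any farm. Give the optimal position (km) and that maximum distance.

location 52, max distance 41

The 1-center on a line is the midpoint of the two extreme points: leftmost at 11, rightmost at 93.
Optimal location = (11 + 93)/2 = 52; maximum distance = (93 − 11)/2 = 41.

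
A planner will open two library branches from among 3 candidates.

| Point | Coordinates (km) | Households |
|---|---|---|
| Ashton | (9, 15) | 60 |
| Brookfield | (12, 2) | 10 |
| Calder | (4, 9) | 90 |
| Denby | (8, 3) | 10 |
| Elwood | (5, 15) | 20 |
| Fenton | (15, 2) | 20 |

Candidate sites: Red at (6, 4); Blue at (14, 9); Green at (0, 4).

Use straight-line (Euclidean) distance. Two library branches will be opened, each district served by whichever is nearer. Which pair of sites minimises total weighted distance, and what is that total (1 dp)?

{Red, Blue}, total 1396.6

Evaluate every pair (each demand assigned to the nearer of the two):
  {Red, Blue}: total = 1396.6
  {Blue, Green}: total = 1556.1
  {Red, Green}: total = 1659.7
Best pair: {Red, Blue} with total 1396.6.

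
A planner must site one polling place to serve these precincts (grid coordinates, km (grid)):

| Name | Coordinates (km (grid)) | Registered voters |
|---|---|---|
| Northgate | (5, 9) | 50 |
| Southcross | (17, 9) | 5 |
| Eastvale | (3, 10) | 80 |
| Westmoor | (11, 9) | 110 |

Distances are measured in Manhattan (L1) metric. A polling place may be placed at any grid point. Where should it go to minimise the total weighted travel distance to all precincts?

(5, 9)

Manhattan distance separates: Σwᵢ(|x−xᵢ|+|y−yᵢ|) = Σwᵢ|x−xᵢ| + Σwᵢ|y−yᵢ|, so x and y are optimised independently as 1-D weighted medians.
Total weight W = 245; half = 122.5.
x-coordinate, sorted with cumulative weight:
  x=3 (Eastvale, w=80) cum 80
  x=5 (Northgate, w=50) cum 130  ← median
  x=11 (Westmoor, w=110) cum 240
  x=17 (Southcross, w=5) cum 245
⇒ x* = 5
y-coordinate, sorted with cumulative weight:
  y=9 (Northgate, w=50) cum 50
  y=9 (Southcross, w=5) cum 55
  y=9 (Westmoor, w=110) cum 165  ← median
  y=10 (Eastvale, w=80) cum 245
⇒ y* = 9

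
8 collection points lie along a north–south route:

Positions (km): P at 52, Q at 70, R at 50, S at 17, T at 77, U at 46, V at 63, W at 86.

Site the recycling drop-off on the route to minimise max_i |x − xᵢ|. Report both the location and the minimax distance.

The 1-center on a line is the midpoint of the two extreme points: leftmost at 17, rightmost at 86.
Optimal location = (17 + 86)/2 = 51.5; maximum distance = (86 − 17)/2 = 34.5.

location 51.5, max distance 34.5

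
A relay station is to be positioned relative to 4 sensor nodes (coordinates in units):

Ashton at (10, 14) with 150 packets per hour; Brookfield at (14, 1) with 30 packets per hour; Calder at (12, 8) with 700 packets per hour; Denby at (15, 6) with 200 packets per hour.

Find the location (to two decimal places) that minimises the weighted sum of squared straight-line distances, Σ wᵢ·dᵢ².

The minimiser of Σwᵢ‖p−pᵢ‖² is the weighted centroid p* = (Σwᵢpᵢ)/(Σwᵢ).
Σwᵢ = 1080.
Σwᵢxᵢ = 150·10 + 30·14 + 700·12 + 200·15 = 13320.
Σwᵢyᵢ = 150·14 + 30·1 + 700·8 + 200·6 = 8930.
x* = 13320/1080 = 12.33, y* = 8930/1080 = 8.27.

(12.33, 8.27)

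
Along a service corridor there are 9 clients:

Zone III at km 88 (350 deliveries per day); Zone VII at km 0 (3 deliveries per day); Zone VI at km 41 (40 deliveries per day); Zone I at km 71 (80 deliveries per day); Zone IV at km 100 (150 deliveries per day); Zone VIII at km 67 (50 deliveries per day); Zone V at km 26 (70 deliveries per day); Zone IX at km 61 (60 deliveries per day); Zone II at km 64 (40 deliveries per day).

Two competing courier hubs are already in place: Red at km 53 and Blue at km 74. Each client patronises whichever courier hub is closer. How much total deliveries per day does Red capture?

173

The indifferent point is the midpoint (53+74)/2 = 63.5; clients left of it (closer to Red at 53) go to Red, those right go to Blue.
  Zone VII at 0 (w=3) → Red
  Zone V at 26 (w=70) → Red
  Zone VI at 41 (w=40) → Red
  Zone IX at 61 (w=60) → Red
  Zone II at 64 (w=40) → Blue
  Zone VIII at 67 (w=50) → Blue
  Zone I at 71 (w=80) → Blue
  Zone III at 88 (w=350) → Blue
  Zone IV at 100 (w=150) → Blue
Red captures 173; Blue captures 670.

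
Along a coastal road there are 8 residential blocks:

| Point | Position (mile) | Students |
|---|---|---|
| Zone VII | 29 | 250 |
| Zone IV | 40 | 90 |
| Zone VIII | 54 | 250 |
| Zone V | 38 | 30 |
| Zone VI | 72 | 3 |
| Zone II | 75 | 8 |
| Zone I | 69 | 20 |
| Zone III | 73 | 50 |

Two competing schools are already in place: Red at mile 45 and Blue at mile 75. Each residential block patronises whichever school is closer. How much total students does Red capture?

620

The indifferent point is the midpoint (45+75)/2 = 60; residential blocks left of it (closer to Red at 45) go to Red, those right go to Blue.
  Zone VII at 29 (w=250) → Red
  Zone V at 38 (w=30) → Red
  Zone IV at 40 (w=90) → Red
  Zone VIII at 54 (w=250) → Red
  Zone I at 69 (w=20) → Blue
  Zone VI at 72 (w=3) → Blue
  Zone III at 73 (w=50) → Blue
  Zone II at 75 (w=8) → Blue
Red captures 620; Blue captures 81.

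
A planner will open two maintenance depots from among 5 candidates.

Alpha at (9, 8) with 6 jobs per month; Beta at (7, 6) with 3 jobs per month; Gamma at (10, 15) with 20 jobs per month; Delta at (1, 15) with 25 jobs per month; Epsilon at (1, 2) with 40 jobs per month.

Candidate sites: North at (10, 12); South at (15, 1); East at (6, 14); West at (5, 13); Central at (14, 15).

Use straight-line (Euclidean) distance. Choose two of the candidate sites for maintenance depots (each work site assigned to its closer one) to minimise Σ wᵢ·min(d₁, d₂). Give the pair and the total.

Evaluate every pair (each demand assigned to the nearer of the two):
  {North, West}: total = 684.9
  {West, Central}: total = 720.3
  {East, West}: total = 722.7
  {South, West}: total = 748.0
  {North, East}: total = 752.3
  {East, Central}: total = 791.9
  {South, East}: total = 794.4
  {North, South}: total = 880.2
  {North, Central}: total = 880.2
  {South, Central}: total = 1046.3
Best pair: {North, West} with total 684.9.

{North, West}, total 684.9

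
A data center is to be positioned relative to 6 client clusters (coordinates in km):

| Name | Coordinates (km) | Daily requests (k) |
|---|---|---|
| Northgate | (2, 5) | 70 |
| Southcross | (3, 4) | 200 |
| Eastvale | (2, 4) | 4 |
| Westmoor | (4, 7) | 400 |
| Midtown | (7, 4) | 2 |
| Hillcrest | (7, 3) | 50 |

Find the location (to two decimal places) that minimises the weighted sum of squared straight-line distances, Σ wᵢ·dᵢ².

The minimiser of Σwᵢ‖p−pᵢ‖² is the weighted centroid p* = (Σwᵢpᵢ)/(Σwᵢ).
Σwᵢ = 726.
Σwᵢxᵢ = 70·2 + 200·3 + 4·2 + 400·4 + 2·7 + 50·7 = 2712.
Σwᵢyᵢ = 70·5 + 200·4 + 4·4 + 400·7 + 2·4 + 50·3 = 4124.
x* = 2712/726 = 3.74, y* = 4124/726 = 5.68.

(3.74, 5.68)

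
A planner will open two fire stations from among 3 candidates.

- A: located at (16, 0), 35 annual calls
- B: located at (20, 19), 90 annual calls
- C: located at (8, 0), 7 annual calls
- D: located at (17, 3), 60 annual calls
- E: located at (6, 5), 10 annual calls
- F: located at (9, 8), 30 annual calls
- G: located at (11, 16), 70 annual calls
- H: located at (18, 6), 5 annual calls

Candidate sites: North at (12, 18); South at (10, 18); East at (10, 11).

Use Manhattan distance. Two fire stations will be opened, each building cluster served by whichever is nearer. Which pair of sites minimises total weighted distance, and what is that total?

{North, East}, total 2891

Evaluate every pair (each demand assigned to the nearer of the two):
  {North, East}: total = 2891
  {South, East}: total = 3071
  {North, South}: total = 3720
Best pair: {North, East} with total 2891.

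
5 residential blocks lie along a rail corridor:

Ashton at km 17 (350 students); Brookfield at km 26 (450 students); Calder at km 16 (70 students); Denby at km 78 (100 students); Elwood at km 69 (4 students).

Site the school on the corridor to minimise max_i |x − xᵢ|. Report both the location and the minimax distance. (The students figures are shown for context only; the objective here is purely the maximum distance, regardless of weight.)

The 1-center on a line is the midpoint of the two extreme points: leftmost at 16, rightmost at 78.
Optimal location = (16 + 78)/2 = 47; maximum distance = (78 − 16)/2 = 31.

location 47, max distance 31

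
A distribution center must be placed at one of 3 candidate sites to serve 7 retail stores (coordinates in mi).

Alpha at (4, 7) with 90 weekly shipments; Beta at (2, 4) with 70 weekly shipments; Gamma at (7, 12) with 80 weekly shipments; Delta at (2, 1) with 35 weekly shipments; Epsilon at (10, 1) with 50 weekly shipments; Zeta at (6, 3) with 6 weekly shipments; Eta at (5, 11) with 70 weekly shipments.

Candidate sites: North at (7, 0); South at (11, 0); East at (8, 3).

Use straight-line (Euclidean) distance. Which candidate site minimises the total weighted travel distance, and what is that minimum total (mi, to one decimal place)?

Total weighted distance at each candidate:
  North (7, 0): total = 3231.8
  South (11, 0): total = 3892.0
  East (8, 3): total = 2632.2
Minimum is at East with total 2632.2 mi.

East, total 2632.2 mi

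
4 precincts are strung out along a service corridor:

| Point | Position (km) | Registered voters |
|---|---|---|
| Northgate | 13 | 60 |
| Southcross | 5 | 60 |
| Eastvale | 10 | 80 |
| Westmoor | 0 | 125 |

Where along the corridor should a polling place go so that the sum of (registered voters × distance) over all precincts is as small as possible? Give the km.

x = 5

For a sum of weighted absolute distances on a line, the optimum is the weighted median (not the mean). Total weight W = 325; half-weight = 162.5.
Sort by position and accumulate weight:
  km 0 (Westmoor, w=125) → cum 125
  km 5 (Southcross, w=60) → cum 185  ≥ 162.5 → median here
  km 10 (Eastvale, w=80) → cum 265
  km 13 (Northgate, w=60) → cum 325
Optimal location: km 5.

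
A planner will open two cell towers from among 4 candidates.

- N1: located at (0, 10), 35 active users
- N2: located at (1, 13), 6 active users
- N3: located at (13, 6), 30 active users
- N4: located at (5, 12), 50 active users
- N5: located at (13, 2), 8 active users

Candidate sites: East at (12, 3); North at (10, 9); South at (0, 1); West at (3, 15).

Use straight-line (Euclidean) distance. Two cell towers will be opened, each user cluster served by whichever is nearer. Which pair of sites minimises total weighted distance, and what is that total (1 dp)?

Evaluate every pair (each demand assigned to the nearer of the two):
  {East, West}: total = 507.5
  {North, West}: total = 589.5
  {East, North}: total = 808.6
  {North, South}: total = 853.8
  {South, West}: total = 909.2
  {East, South}: total = 1063.5
Best pair: {East, West} with total 507.5.

{East, West}, total 507.5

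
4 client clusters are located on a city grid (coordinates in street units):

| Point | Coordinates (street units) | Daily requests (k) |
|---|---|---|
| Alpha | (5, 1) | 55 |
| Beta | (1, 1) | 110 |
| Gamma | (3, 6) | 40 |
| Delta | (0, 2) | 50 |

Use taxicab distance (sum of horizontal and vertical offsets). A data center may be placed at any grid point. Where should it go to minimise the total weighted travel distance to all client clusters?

Manhattan distance separates: Σwᵢ(|x−xᵢ|+|y−yᵢ|) = Σwᵢ|x−xᵢ| + Σwᵢ|y−yᵢ|, so x and y are optimised independently as 1-D weighted medians.
Total weight W = 255; half = 127.5.
x-coordinate, sorted with cumulative weight:
  x=0 (Delta, w=50) cum 50
  x=1 (Beta, w=110) cum 160  ← median
  x=3 (Gamma, w=40) cum 200
  x=5 (Alpha, w=55) cum 255
⇒ x* = 1
y-coordinate, sorted with cumulative weight:
  y=1 (Alpha, w=55) cum 55
  y=1 (Beta, w=110) cum 165  ← median
  y=2 (Delta, w=50) cum 215
  y=6 (Gamma, w=40) cum 255
⇒ y* = 1

(1, 1)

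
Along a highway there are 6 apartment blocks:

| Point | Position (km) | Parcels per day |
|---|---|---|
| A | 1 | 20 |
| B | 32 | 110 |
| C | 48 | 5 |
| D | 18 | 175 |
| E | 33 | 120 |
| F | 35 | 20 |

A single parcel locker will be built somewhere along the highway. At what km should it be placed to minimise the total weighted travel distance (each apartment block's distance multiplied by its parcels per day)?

x = 32

For a sum of weighted absolute distances on a line, the optimum is the weighted median (not the mean). Total weight W = 450; half-weight = 225.
Sort by position and accumulate weight:
  km 1 (A, w=20) → cum 20
  km 18 (D, w=175) → cum 195
  km 32 (B, w=110) → cum 305  ≥ 225 → median here
  km 33 (E, w=120) → cum 425
  km 35 (F, w=20) → cum 445
  km 48 (C, w=5) → cum 450
Optimal location: km 32.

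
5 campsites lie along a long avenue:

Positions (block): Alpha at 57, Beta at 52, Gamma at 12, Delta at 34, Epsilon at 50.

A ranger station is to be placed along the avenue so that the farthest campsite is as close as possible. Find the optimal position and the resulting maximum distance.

The 1-center on a line is the midpoint of the two extreme points: leftmost at 12, rightmost at 57.
Optimal location = (12 + 57)/2 = 34.5; maximum distance = (57 − 12)/2 = 22.5.

location 34.5, max distance 22.5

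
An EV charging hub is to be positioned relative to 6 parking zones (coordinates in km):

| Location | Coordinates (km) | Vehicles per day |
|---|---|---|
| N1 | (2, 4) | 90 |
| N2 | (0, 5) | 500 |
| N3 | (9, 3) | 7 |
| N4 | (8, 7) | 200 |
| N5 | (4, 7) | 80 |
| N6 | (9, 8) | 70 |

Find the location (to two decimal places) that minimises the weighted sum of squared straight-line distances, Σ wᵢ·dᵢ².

(2.95, 5.70)

The minimiser of Σwᵢ‖p−pᵢ‖² is the weighted centroid p* = (Σwᵢpᵢ)/(Σwᵢ).
Σwᵢ = 947.
Σwᵢxᵢ = 90·2 + 500·0 + 7·9 + 200·8 + 80·4 + 70·9 = 2793.
Σwᵢyᵢ = 90·4 + 500·5 + 7·3 + 200·7 + 80·7 + 70·8 = 5401.
x* = 2793/947 = 2.95, y* = 5401/947 = 5.70.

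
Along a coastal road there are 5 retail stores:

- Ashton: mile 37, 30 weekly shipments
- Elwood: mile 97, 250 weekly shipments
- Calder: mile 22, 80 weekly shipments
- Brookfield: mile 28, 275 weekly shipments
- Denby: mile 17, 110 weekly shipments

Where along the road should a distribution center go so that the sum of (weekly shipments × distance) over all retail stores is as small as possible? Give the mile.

x = 28

For a sum of weighted absolute distances on a line, the optimum is the weighted median (not the mean). Total weight W = 745; half-weight = 372.5.
Sort by position and accumulate weight:
  mile 17 (Denby, w=110) → cum 110
  mile 22 (Calder, w=80) → cum 190
  mile 28 (Brookfield, w=275) → cum 465  ≥ 372.5 → median here
  mile 37 (Ashton, w=30) → cum 495
  mile 97 (Elwood, w=250) → cum 745
Optimal location: mile 28.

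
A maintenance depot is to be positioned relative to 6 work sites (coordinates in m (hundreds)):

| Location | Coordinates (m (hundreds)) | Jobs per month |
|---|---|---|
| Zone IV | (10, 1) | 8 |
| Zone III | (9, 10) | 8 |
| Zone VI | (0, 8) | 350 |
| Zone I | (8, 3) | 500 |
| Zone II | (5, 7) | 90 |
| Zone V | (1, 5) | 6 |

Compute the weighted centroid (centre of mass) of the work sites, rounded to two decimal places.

The minimiser of Σwᵢ‖p−pᵢ‖² is the weighted centroid p* = (Σwᵢpᵢ)/(Σwᵢ).
Σwᵢ = 962.
Σwᵢxᵢ = 8·10 + 8·9 + 350·0 + 500·8 + 90·5 + 6·1 = 4608.
Σwᵢyᵢ = 8·1 + 8·10 + 350·8 + 500·3 + 90·7 + 6·5 = 5048.
x* = 4608/962 = 4.79, y* = 5048/962 = 5.25.

(4.79, 5.25)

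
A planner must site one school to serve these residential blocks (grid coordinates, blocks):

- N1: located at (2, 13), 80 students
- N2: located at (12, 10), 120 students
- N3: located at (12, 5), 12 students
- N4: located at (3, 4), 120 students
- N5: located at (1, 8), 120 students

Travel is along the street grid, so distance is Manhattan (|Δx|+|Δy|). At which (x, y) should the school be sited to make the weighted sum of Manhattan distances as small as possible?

Manhattan distance separates: Σwᵢ(|x−xᵢ|+|y−yᵢ|) = Σwᵢ|x−xᵢ| + Σwᵢ|y−yᵢ|, so x and y are optimised independently as 1-D weighted medians.
Total weight W = 452; half = 226.
x-coordinate, sorted with cumulative weight:
  x=1 (N5, w=120) cum 120
  x=2 (N1, w=80) cum 200
  x=3 (N4, w=120) cum 320  ← median
  x=12 (N2, w=120) cum 440
  x=12 (N3, w=12) cum 452
⇒ x* = 3
y-coordinate, sorted with cumulative weight:
  y=4 (N4, w=120) cum 120
  y=5 (N3, w=12) cum 132
  y=8 (N5, w=120) cum 252  ← median
  y=10 (N2, w=120) cum 372
  y=13 (N1, w=80) cum 452
⇒ y* = 8

(3, 8)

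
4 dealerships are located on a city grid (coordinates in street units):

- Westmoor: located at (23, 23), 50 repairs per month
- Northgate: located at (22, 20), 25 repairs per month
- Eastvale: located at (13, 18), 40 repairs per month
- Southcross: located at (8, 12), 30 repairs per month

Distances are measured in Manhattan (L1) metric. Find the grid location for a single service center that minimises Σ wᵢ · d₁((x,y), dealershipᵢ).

(22, 20)

Manhattan distance separates: Σwᵢ(|x−xᵢ|+|y−yᵢ|) = Σwᵢ|x−xᵢ| + Σwᵢ|y−yᵢ|, so x and y are optimised independently as 1-D weighted medians.
Total weight W = 145; half = 72.5.
x-coordinate, sorted with cumulative weight:
  x=8 (Southcross, w=30) cum 30
  x=13 (Eastvale, w=40) cum 70
  x=22 (Northgate, w=25) cum 95  ← median
  x=23 (Westmoor, w=50) cum 145
⇒ x* = 22
y-coordinate, sorted with cumulative weight:
  y=12 (Southcross, w=30) cum 30
  y=18 (Eastvale, w=40) cum 70
  y=20 (Northgate, w=25) cum 95  ← median
  y=23 (Westmoor, w=50) cum 145
⇒ y* = 20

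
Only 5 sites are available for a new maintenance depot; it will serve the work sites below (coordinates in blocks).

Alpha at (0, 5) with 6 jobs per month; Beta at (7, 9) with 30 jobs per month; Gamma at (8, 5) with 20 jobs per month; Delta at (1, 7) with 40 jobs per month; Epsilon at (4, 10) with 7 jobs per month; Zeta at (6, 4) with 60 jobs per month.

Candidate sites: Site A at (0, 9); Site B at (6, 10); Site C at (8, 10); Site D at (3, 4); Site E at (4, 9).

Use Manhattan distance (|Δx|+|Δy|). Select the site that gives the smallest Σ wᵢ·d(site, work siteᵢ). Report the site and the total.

Total weighted distance at each candidate:
  Site A (0, 9): total = 1289
  Site B (6, 10): total = 960
  Site C (8, 10): total = 1146
  Site D (3, 4): total = 843
  Site E (4, 9): total = 925
Minimum is at Site D with total 843 blocks.

Site D, total 843 blocks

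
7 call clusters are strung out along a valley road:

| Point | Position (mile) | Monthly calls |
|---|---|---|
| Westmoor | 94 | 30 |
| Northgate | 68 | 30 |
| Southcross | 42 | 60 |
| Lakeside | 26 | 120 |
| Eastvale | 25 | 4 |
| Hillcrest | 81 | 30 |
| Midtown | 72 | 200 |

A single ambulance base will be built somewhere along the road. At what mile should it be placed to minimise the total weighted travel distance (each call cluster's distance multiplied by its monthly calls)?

x = 72

For a sum of weighted absolute distances on a line, the optimum is the weighted median (not the mean). Total weight W = 474; half-weight = 237.
Sort by position and accumulate weight:
  mile 25 (Eastvale, w=4) → cum 4
  mile 26 (Lakeside, w=120) → cum 124
  mile 42 (Southcross, w=60) → cum 184
  mile 68 (Northgate, w=30) → cum 214
  mile 72 (Midtown, w=200) → cum 414  ≥ 237 → median here
  mile 81 (Hillcrest, w=30) → cum 444
  mile 94 (Westmoor, w=30) → cum 474
Optimal location: mile 72.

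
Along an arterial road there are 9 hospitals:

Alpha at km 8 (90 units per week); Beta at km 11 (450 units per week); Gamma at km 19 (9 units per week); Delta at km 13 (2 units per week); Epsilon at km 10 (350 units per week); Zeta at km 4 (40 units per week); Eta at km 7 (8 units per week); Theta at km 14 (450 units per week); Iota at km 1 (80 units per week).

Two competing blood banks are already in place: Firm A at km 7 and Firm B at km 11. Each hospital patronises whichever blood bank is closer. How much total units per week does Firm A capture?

218

The indifferent point is the midpoint (7+11)/2 = 9; hospitals left of it (closer to Firm A at 7) go to Firm A, those right go to Firm B.
  Iota at 1 (w=80) → Firm A
  Zeta at 4 (w=40) → Firm A
  Eta at 7 (w=8) → Firm A
  Alpha at 8 (w=90) → Firm A
  Epsilon at 10 (w=350) → Firm B
  Beta at 11 (w=450) → Firm B
  Delta at 13 (w=2) → Firm B
  Theta at 14 (w=450) → Firm B
  Gamma at 19 (w=9) → Firm B
Firm A captures 218; Firm B captures 1261.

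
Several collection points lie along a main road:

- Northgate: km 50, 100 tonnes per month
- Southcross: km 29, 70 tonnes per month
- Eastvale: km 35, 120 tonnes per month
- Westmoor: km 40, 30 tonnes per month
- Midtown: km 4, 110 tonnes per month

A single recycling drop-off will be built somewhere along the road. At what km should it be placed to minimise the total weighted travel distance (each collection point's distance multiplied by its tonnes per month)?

For a sum of weighted absolute distances on a line, the optimum is the weighted median (not the mean). Total weight W = 430; half-weight = 215.
Sort by position and accumulate weight:
  km 4 (Midtown, w=110) → cum 110
  km 29 (Southcross, w=70) → cum 180
  km 35 (Eastvale, w=120) → cum 300  ≥ 215 → median here
  km 40 (Westmoor, w=30) → cum 330
  km 50 (Northgate, w=100) → cum 430
Optimal location: km 35.

x = 35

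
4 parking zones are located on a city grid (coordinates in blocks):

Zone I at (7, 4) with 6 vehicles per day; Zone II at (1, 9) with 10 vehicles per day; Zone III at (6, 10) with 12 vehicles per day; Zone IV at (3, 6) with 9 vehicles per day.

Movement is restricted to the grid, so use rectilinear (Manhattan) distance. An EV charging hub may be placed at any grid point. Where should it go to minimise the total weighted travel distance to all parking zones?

Manhattan distance separates: Σwᵢ(|x−xᵢ|+|y−yᵢ|) = Σwᵢ|x−xᵢ| + Σwᵢ|y−yᵢ|, so x and y are optimised independently as 1-D weighted medians.
Total weight W = 37; half = 18.5.
x-coordinate, sorted with cumulative weight:
  x=1 (Zone II, w=10) cum 10
  x=3 (Zone IV, w=9) cum 19  ← median
  x=6 (Zone III, w=12) cum 31
  x=7 (Zone I, w=6) cum 37
⇒ x* = 3
y-coordinate, sorted with cumulative weight:
  y=4 (Zone I, w=6) cum 6
  y=6 (Zone IV, w=9) cum 15
  y=9 (Zone II, w=10) cum 25  ← median
  y=10 (Zone III, w=12) cum 37
⇒ y* = 9

(3, 9)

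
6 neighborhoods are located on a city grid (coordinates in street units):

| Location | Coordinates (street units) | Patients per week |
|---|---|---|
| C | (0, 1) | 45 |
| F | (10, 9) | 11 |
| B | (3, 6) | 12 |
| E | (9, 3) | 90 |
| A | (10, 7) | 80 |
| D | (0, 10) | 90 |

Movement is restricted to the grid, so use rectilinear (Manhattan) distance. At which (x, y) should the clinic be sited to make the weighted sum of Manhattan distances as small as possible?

(9, 7)

Manhattan distance separates: Σwᵢ(|x−xᵢ|+|y−yᵢ|) = Σwᵢ|x−xᵢ| + Σwᵢ|y−yᵢ|, so x and y are optimised independently as 1-D weighted medians.
Total weight W = 328; half = 164.
x-coordinate, sorted with cumulative weight:
  x=0 (C, w=45) cum 45
  x=0 (D, w=90) cum 135
  x=3 (B, w=12) cum 147
  x=9 (E, w=90) cum 237  ← median
  x=10 (F, w=11) cum 248
  x=10 (A, w=80) cum 328
⇒ x* = 9
y-coordinate, sorted with cumulative weight:
  y=1 (C, w=45) cum 45
  y=3 (E, w=90) cum 135
  y=6 (B, w=12) cum 147
  y=7 (A, w=80) cum 227  ← median
  y=9 (F, w=11) cum 238
  y=10 (D, w=90) cum 328
⇒ y* = 7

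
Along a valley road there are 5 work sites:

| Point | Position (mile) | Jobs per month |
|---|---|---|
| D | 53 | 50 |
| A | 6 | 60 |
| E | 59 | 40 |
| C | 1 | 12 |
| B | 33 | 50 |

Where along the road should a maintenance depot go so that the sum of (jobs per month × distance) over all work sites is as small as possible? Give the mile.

x = 33

For a sum of weighted absolute distances on a line, the optimum is the weighted median (not the mean). Total weight W = 212; half-weight = 106.
Sort by position and accumulate weight:
  mile 1 (C, w=12) → cum 12
  mile 6 (A, w=60) → cum 72
  mile 33 (B, w=50) → cum 122  ≥ 106 → median here
  mile 53 (D, w=50) → cum 172
  mile 59 (E, w=40) → cum 212
Optimal location: mile 33.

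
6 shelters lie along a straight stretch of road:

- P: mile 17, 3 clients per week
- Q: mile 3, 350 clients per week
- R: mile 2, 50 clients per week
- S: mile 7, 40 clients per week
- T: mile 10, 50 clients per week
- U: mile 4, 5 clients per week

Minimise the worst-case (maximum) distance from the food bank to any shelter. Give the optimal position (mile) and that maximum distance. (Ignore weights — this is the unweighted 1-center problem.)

The 1-center on a line is the midpoint of the two extreme points: leftmost at 2, rightmost at 17.
Optimal location = (2 + 17)/2 = 9.5; maximum distance = (17 − 2)/2 = 7.5.

location 9.5, max distance 7.5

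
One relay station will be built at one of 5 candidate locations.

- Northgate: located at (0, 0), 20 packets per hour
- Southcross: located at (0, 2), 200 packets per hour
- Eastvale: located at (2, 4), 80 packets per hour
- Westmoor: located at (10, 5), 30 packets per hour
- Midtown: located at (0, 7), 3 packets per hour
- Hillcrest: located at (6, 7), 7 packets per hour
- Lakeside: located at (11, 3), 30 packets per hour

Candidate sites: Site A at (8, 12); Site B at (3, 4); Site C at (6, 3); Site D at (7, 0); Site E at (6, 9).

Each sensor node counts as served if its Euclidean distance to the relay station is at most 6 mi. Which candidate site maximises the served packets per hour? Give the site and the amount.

Site B, covering 310

Coverage radius r = 6 mi; a point is covered iff (Δx)²+(Δy)² ≤ 6² = 36.
  Site A (8, 12): covers {Hillcrest} → 7
  Site B (3, 4): covers {Northgate, Southcross, Eastvale, Midtown, Hillcrest} → 310
  Site C (6, 3): covers {Eastvale, Westmoor, Hillcrest, Lakeside} → 147
  Site D (7, 0): covers {Westmoor, Lakeside} → 60
  Site E (6, 9): covers {Westmoor, Hillcrest} → 37
Maximum coverage at Site B: 310 packets per hour.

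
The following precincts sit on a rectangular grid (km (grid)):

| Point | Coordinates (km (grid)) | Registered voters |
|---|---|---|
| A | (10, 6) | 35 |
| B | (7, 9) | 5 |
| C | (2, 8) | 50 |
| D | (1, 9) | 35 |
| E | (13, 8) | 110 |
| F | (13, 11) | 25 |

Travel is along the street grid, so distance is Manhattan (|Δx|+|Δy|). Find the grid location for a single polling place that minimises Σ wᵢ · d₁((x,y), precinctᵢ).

(13, 8)

Manhattan distance separates: Σwᵢ(|x−xᵢ|+|y−yᵢ|) = Σwᵢ|x−xᵢ| + Σwᵢ|y−yᵢ|, so x and y are optimised independently as 1-D weighted medians.
Total weight W = 260; half = 130.
x-coordinate, sorted with cumulative weight:
  x=1 (D, w=35) cum 35
  x=2 (C, w=50) cum 85
  x=7 (B, w=5) cum 90
  x=10 (A, w=35) cum 125
  x=13 (E, w=110) cum 235  ← median
  x=13 (F, w=25) cum 260
⇒ x* = 13
y-coordinate, sorted with cumulative weight:
  y=6 (A, w=35) cum 35
  y=8 (C, w=50) cum 85
  y=8 (E, w=110) cum 195  ← median
  y=9 (B, w=5) cum 200
  y=9 (D, w=35) cum 235
  y=11 (F, w=25) cum 260
⇒ y* = 8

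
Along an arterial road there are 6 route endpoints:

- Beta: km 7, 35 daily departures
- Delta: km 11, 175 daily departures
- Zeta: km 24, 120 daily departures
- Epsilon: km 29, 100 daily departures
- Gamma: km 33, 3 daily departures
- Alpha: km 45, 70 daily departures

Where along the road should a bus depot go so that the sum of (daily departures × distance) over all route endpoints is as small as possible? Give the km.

x = 24

For a sum of weighted absolute distances on a line, the optimum is the weighted median (not the mean). Total weight W = 503; half-weight = 251.5.
Sort by position and accumulate weight:
  km 7 (Beta, w=35) → cum 35
  km 11 (Delta, w=175) → cum 210
  km 24 (Zeta, w=120) → cum 330  ≥ 251.5 → median here
  km 29 (Epsilon, w=100) → cum 430
  km 33 (Gamma, w=3) → cum 433
  km 45 (Alpha, w=70) → cum 503
Optimal location: km 24.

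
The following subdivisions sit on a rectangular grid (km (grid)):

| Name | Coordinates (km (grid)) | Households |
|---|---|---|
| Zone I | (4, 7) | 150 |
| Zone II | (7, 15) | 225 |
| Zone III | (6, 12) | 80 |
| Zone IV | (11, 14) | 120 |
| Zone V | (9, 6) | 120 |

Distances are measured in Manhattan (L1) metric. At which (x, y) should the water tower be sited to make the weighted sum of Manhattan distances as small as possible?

Manhattan distance separates: Σwᵢ(|x−xᵢ|+|y−yᵢ|) = Σwᵢ|x−xᵢ| + Σwᵢ|y−yᵢ|, so x and y are optimised independently as 1-D weighted medians.
Total weight W = 695; half = 347.5.
x-coordinate, sorted with cumulative weight:
  x=4 (Zone I, w=150) cum 150
  x=6 (Zone III, w=80) cum 230
  x=7 (Zone II, w=225) cum 455  ← median
  x=9 (Zone V, w=120) cum 575
  x=11 (Zone IV, w=120) cum 695
⇒ x* = 7
y-coordinate, sorted with cumulative weight:
  y=6 (Zone V, w=120) cum 120
  y=7 (Zone I, w=150) cum 270
  y=12 (Zone III, w=80) cum 350  ← median
  y=14 (Zone IV, w=120) cum 470
  y=15 (Zone II, w=225) cum 695
⇒ y* = 12

(7, 12)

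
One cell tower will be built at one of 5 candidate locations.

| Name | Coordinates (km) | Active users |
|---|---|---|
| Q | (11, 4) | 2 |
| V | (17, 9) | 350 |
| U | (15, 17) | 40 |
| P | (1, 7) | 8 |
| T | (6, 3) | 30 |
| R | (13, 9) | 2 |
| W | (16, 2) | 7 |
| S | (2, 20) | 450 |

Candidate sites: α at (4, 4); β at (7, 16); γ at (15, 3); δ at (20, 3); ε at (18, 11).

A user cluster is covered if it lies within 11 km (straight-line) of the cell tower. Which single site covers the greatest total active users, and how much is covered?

Coverage radius r = 11 km; a point is covered iff (Δx)²+(Δy)² ≤ 11² = 121.
  α (4, 4): covers {Q, P, T, R} → 42
  β (7, 16): covers {U, P, R, S} → 500
  γ (15, 3): covers {Q, V, T, R, W} → 391
  δ (20, 3): covers {Q, V, R, W} → 361
  ε (18, 11): covers {Q, V, U, R, W} → 401
Maximum coverage at β: 500 active users.

β, covering 500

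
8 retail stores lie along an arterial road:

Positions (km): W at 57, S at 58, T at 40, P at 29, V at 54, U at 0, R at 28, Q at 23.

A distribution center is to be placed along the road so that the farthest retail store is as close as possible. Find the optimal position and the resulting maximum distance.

location 29, max distance 29

The 1-center on a line is the midpoint of the two extreme points: leftmost at 0, rightmost at 58.
Optimal location = (0 + 58)/2 = 29; maximum distance = (58 − 0)/2 = 29.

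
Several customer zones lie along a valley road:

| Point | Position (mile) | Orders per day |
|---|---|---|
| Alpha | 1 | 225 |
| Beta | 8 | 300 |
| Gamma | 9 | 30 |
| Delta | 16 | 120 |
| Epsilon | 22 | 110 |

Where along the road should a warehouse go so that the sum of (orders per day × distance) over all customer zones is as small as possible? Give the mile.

For a sum of weighted absolute distances on a line, the optimum is the weighted median (not the mean). Total weight W = 785; half-weight = 392.5.
Sort by position and accumulate weight:
  mile 1 (Alpha, w=225) → cum 225
  mile 8 (Beta, w=300) → cum 525  ≥ 392.5 → median here
  mile 9 (Gamma, w=30) → cum 555
  mile 16 (Delta, w=120) → cum 675
  mile 22 (Epsilon, w=110) → cum 785
Optimal location: mile 8.

x = 8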